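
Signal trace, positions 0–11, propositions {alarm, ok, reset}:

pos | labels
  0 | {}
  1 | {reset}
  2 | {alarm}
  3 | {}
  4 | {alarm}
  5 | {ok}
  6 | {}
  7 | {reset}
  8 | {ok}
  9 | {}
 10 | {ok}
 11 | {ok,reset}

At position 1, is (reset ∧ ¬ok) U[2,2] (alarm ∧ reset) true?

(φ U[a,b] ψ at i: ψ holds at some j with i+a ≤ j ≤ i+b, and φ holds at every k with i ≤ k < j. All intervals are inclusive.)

Does not hold

Need some j in [3,3] with (alarm ∧ reset), and (reset ∧ ¬ok) at every k in [1,j-1].
  j=3: (alarm ∧ reset) false.
No j in the window works → until fails.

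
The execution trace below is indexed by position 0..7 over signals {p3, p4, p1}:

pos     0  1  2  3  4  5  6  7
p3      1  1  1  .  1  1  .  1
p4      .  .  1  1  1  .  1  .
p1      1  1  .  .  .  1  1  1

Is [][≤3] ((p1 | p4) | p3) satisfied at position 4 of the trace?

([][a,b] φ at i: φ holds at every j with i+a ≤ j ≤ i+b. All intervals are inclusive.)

Check ((p1 | p4) | p3) at every j in [4,7]:
  j=4: true
  j=5: true
  j=6: true
  j=7: true
All positions satisfy it → formula holds.

True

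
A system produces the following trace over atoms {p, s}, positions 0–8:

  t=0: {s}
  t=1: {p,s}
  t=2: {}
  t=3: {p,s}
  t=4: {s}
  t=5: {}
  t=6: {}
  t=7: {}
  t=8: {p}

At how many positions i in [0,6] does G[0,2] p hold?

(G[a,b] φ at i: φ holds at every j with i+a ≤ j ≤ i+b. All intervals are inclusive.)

Evaluate at each i in [0,6]:
  i=0: ✗ (fails at j=0)
  i=1: ✗ (fails at j=2)
  i=2: ✗ (fails at j=2)
  i=3: ✗ (fails at j=4)
  i=4: ✗ (fails at j=4)
  i=5: ✗ (fails at j=5)
  i=6: ✗ (fails at j=6)
Positions where it holds: {} → 0.

0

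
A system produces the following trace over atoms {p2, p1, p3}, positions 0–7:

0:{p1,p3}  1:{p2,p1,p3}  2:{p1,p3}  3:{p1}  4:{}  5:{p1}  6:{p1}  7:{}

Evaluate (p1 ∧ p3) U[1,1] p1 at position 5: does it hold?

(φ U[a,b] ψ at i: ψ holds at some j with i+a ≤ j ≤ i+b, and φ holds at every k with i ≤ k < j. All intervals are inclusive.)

Need some j in [6,6] with p1, and (p1 ∧ p3) at every k in [5,j-1].
  j=6: p1 holds, but (p1 ∧ p3) fails at k=5 → not this j.
No j in the window works → until fails.

No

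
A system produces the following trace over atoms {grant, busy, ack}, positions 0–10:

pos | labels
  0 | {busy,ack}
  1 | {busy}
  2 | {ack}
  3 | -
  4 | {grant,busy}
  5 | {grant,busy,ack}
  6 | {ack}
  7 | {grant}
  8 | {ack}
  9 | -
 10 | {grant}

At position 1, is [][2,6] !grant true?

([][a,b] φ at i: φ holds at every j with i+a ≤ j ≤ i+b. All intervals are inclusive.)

Check !grant at every j in [3,7]:
  j=3: true
  j=4: false
  j=5: false
  j=6: true
  j=7: false
Fails at j=4 → formula fails.

Does not hold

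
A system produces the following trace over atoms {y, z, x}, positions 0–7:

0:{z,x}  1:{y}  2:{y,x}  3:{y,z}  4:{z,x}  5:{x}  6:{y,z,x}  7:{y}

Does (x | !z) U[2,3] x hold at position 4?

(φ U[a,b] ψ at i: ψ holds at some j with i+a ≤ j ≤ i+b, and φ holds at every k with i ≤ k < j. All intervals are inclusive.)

Yes

Need some j in [6,7] with x, and (x | !z) at every k in [4,j-1].
  j=6: x holds; (x | !z) holds at every k in [4,5] → satisfied.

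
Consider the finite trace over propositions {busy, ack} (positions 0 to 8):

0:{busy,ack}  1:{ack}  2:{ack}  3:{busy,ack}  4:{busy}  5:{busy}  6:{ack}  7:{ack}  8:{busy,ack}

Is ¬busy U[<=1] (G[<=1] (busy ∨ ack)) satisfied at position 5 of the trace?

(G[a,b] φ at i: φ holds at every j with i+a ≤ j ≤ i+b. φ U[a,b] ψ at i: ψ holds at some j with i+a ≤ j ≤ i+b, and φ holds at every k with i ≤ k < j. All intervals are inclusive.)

Need some j in [5,6] with G[<=1] (busy ∨ ack), and ¬busy at every k in [5,j-1].
  j=5: G[<=1] (busy ∨ ack) holds; no prefix to check → satisfied.

True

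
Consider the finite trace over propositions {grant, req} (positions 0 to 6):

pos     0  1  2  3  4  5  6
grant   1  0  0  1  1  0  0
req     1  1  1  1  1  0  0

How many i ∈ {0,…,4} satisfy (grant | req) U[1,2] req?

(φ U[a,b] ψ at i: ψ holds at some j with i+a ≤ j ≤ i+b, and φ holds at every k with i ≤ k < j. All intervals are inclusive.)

4

Evaluate at each i in [0,4]:
  i=0: ✓ (rhs at j=1; lhs holds on [0,0])
  i=1: ✓ (rhs at j=2; lhs holds on [1,1])
  i=2: ✓ (rhs at j=3; lhs holds on [2,2])
  i=3: ✓ (rhs at j=4; lhs holds on [3,3])
  i=4: ✗ (no rhs in [5,6])
Positions where it holds: {0, 1, 2, 3} → 4.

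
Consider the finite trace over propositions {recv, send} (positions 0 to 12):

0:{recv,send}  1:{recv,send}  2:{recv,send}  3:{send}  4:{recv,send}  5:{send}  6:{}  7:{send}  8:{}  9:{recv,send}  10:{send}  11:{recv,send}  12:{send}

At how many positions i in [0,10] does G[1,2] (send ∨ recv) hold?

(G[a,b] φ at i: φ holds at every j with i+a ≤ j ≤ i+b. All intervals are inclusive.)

7

Evaluate at each i in [0,10]:
  i=0: ✓ (all of [1,2])
  i=1: ✓ (all of [2,3])
  i=2: ✓ (all of [3,4])
  i=3: ✓ (all of [4,5])
  i=4: ✗ (fails at j=6)
  i=5: ✗ (fails at j=6)
  i=6: ✗ (fails at j=8)
  i=7: ✗ (fails at j=8)
  i=8: ✓ (all of [9,10])
  i=9: ✓ (all of [10,11])
  i=10: ✓ (all of [11,12])
Positions where it holds: {0, 1, 2, 3, 8, 9, 10} → 7.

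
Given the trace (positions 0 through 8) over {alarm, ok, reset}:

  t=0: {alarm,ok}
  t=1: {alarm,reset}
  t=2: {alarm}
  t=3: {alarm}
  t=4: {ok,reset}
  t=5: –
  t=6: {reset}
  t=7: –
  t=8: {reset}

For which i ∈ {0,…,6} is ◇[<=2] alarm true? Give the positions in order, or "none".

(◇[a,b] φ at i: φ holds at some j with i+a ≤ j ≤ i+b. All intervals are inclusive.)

0, 1, 2, 3

Evaluate at each i in [0,6]:
  i=0: ✓ (witness j=0)
  i=1: ✓ (witness j=1)
  i=2: ✓ (witness j=2)
  i=3: ✓ (witness j=3)
  i=4: ✗ (none in [4,6])
  i=5: ✗ (none in [5,7])
  i=6: ✗ (none in [6,8])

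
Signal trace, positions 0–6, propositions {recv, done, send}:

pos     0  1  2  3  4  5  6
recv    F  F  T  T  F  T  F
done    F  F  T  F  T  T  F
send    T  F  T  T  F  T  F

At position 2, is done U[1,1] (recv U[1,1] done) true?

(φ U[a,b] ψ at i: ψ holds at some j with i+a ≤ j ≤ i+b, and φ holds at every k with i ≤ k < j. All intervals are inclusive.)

Need some j in [3,3] with (recv U[1,1] done), and done at every k in [2,j-1].
  j=3: (recv U[1,1] done) holds; done holds at every k in [2,2] → satisfied.

True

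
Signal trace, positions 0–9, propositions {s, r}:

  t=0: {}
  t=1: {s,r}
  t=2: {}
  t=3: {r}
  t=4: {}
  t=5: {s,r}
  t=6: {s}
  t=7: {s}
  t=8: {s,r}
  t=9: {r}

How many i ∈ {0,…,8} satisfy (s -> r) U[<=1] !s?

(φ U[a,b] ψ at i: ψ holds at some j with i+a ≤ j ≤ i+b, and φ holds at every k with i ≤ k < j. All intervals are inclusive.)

Evaluate at each i in [0,8]:
  i=0: ✓ (rhs at j=0)
  i=1: ✓ (rhs at j=2; lhs holds on [1,1])
  i=2: ✓ (rhs at j=2)
  i=3: ✓ (rhs at j=3)
  i=4: ✓ (rhs at j=4)
  i=5: ✗ (no rhs in [5,6])
  i=6: ✗ (no rhs in [6,7])
  i=7: ✗ (no rhs in [7,8])
  i=8: ✓ (rhs at j=9; lhs holds on [8,8])
Positions where it holds: {0, 1, 2, 3, 4, 8} → 6.

6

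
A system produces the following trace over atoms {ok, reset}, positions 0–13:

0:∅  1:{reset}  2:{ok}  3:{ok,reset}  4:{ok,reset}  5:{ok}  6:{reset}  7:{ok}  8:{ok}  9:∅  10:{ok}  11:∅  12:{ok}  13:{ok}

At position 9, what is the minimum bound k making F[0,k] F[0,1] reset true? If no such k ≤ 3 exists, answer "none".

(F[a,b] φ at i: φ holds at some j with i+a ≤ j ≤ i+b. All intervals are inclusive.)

none

Scan j = 9,10,… for F[0,1] reset:
  j=9: fails
  j=10: fails
  j=11: fails
  j=12: fails
No j in [9,12] satisfies it → none.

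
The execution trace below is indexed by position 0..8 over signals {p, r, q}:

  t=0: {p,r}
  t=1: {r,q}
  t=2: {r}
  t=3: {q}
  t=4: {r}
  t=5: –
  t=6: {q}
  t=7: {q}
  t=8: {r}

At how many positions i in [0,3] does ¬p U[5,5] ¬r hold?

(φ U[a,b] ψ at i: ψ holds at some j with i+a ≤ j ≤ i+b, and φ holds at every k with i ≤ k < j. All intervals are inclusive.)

Evaluate at each i in [0,3]:
  i=0: ✗ (lhs fails at k=0 before rhs at j=5)
  i=1: ✓ (rhs at j=6; lhs holds on [1,5])
  i=2: ✓ (rhs at j=7; lhs holds on [2,6])
  i=3: ✗ (no rhs in [8,8])
Positions where it holds: {1, 2} → 2.

2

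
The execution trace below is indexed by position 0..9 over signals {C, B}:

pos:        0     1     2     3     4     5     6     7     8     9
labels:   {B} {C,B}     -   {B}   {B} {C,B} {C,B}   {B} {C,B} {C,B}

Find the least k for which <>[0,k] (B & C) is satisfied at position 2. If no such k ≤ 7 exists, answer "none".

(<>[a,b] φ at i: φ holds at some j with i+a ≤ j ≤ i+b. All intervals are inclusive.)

3

Scan j = 2,3,… for (B & C):
  j=2: fails
  j=3: fails
  j=4: fails
  j=5: holds
First hit at j=5, so smallest k = 5-2 = 3.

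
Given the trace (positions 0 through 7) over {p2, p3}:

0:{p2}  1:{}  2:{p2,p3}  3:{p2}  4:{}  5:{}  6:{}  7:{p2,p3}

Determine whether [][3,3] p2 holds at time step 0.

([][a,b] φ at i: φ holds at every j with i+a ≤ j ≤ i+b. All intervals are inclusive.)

Check p2 at every j in [3,3]:
  j=3: true
All positions satisfy it → formula holds.

Holds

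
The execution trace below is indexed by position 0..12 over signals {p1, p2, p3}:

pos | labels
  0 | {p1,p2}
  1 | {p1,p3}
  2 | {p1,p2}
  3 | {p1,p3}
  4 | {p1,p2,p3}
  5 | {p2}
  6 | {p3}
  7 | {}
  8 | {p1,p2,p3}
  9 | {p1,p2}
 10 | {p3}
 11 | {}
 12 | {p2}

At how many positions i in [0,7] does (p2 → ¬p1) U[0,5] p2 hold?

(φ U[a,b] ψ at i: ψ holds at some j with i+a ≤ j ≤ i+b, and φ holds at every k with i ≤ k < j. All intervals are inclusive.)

Evaluate at each i in [0,7]:
  i=0: ✓ (rhs at j=0)
  i=1: ✓ (rhs at j=2; lhs holds on [1,1])
  i=2: ✓ (rhs at j=2)
  i=3: ✓ (rhs at j=4; lhs holds on [3,3])
  i=4: ✓ (rhs at j=4)
  i=5: ✓ (rhs at j=5)
  i=6: ✓ (rhs at j=8; lhs holds on [6,7])
  i=7: ✓ (rhs at j=8; lhs holds on [7,7])
Positions where it holds: {0, 1, 2, 3, 4, 5, 6, 7} → 8.

8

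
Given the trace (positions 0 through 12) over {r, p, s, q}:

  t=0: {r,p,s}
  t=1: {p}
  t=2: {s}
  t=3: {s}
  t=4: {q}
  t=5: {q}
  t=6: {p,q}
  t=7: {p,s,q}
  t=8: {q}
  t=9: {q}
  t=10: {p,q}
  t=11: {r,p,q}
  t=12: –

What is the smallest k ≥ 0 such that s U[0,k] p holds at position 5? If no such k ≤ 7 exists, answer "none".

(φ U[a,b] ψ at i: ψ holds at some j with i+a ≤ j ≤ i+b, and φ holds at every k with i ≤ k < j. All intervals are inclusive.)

none

Need earliest j ≥ 5 with p, and s at every k in [5,j-1].
  j=5: rhs fails.
  j=6: rhs holds but lhs fails at k=5.
  j=7: rhs holds but lhs fails at k=5.
  j=8: rhs fails.
  j=9: rhs fails.
  j=10: rhs holds but lhs fails at k=5.
  j=11: rhs holds but lhs fails at k=5.
  j=12: rhs fails.
No witness within the range → none.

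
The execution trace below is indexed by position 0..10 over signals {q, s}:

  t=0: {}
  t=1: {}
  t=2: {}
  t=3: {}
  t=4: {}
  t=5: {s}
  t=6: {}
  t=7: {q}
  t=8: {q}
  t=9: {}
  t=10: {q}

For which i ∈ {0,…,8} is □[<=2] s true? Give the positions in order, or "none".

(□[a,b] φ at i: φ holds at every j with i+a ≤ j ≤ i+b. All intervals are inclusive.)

Evaluate at each i in [0,8]:
  i=0: ✗ (fails at j=0)
  i=1: ✗ (fails at j=1)
  i=2: ✗ (fails at j=2)
  i=3: ✗ (fails at j=3)
  i=4: ✗ (fails at j=4)
  i=5: ✗ (fails at j=6)
  i=6: ✗ (fails at j=6)
  i=7: ✗ (fails at j=7)
  i=8: ✗ (fails at j=8)

none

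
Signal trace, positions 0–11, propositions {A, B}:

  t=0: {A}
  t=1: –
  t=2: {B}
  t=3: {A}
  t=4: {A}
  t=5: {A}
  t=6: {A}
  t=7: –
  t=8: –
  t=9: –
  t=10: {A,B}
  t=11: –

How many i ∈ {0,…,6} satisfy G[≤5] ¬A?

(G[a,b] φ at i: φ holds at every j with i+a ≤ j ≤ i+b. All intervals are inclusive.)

0

Evaluate at each i in [0,6]:
  i=0: ✗ (fails at j=0)
  i=1: ✗ (fails at j=3)
  i=2: ✗ (fails at j=3)
  i=3: ✗ (fails at j=3)
  i=4: ✗ (fails at j=4)
  i=5: ✗ (fails at j=5)
  i=6: ✗ (fails at j=6)
Positions where it holds: {} → 0.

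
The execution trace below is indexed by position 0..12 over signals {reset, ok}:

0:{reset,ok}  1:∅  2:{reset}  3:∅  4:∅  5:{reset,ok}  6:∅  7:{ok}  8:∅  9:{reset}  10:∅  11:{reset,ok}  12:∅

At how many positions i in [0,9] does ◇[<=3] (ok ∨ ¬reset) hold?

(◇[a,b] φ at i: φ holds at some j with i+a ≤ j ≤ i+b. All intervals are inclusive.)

10

Evaluate at each i in [0,9]:
  i=0: ✓ (witness j=0)
  i=1: ✓ (witness j=1)
  i=2: ✓ (witness j=3)
  i=3: ✓ (witness j=3)
  i=4: ✓ (witness j=4)
  i=5: ✓ (witness j=5)
  i=6: ✓ (witness j=6)
  i=7: ✓ (witness j=7)
  i=8: ✓ (witness j=8)
  i=9: ✓ (witness j=10)
Positions where it holds: {0, 1, 2, 3, 4, 5, 6, 7, 8, 9} → 10.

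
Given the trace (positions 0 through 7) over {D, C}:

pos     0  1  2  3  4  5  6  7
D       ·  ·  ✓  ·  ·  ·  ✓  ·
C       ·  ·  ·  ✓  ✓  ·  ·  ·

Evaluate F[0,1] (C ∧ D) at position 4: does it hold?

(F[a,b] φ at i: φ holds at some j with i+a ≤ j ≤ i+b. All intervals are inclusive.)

Check (C ∧ D) at each j in [4,5]:
  j=4: false
  j=5: false
No position in the window satisfies it → formula fails.

False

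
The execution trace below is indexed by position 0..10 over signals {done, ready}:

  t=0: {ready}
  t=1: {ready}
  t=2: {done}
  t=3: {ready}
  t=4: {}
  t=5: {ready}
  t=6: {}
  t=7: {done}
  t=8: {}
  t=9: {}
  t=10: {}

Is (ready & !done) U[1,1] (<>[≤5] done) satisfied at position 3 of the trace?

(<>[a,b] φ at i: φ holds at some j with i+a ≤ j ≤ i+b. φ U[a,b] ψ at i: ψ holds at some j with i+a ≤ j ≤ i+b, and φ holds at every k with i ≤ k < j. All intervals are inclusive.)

Need some j in [4,4] with <>[≤5] done, and (ready & !done) at every k in [3,j-1].
  j=4: <>[≤5] done holds; (ready & !done) holds at every k in [3,3] → satisfied.

True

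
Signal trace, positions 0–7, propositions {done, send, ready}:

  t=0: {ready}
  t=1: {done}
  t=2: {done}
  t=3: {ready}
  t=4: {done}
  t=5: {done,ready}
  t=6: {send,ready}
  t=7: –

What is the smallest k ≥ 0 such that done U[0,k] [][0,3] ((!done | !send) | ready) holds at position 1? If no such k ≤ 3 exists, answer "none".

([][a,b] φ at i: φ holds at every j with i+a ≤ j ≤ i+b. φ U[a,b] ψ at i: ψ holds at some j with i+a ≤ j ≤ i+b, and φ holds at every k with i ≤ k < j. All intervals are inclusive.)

0

Need earliest j ≥ 1 with [][0,3] ((!done | !send) | ready), and done at every k in [1,j-1].
  j=1: rhs holds (empty prefix). k = 0.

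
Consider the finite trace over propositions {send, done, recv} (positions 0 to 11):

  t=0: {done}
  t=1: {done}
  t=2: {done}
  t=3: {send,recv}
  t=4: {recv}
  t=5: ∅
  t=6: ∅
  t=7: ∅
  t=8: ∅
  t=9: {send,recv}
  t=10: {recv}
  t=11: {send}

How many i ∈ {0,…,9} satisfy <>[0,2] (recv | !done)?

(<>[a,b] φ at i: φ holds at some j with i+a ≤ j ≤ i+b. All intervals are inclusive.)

9

Evaluate at each i in [0,9]:
  i=0: ✗ (none in [0,2])
  i=1: ✓ (witness j=3)
  i=2: ✓ (witness j=3)
  i=3: ✓ (witness j=3)
  i=4: ✓ (witness j=4)
  i=5: ✓ (witness j=5)
  i=6: ✓ (witness j=6)
  i=7: ✓ (witness j=7)
  i=8: ✓ (witness j=8)
  i=9: ✓ (witness j=9)
Positions where it holds: {1, 2, 3, 4, 5, 6, 7, 8, 9} → 9.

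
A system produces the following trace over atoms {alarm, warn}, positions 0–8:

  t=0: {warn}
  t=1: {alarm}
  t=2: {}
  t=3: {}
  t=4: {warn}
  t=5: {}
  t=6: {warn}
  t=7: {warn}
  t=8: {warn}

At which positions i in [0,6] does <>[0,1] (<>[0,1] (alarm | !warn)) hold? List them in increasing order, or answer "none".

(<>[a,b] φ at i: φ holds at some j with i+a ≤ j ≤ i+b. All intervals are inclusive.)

Evaluate at each i in [0,6]:
  i=0: ✓ (witness j=0)
  i=1: ✓ (witness j=1)
  i=2: ✓ (witness j=2)
  i=3: ✓ (witness j=3)
  i=4: ✓ (witness j=4)
  i=5: ✓ (witness j=5)
  i=6: ✗ (none in [6,7])

0, 1, 2, 3, 4, 5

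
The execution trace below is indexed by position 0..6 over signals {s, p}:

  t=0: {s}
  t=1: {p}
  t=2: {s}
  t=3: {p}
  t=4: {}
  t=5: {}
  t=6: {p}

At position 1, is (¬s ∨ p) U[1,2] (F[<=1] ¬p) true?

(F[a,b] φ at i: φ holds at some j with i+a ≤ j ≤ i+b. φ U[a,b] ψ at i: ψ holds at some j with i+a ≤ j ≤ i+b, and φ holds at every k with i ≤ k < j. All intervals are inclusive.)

Need some j in [2,3] with F[<=1] ¬p, and (¬s ∨ p) at every k in [1,j-1].
  j=2: F[<=1] ¬p holds; (¬s ∨ p) holds at every k in [1,1] → satisfied.

Holds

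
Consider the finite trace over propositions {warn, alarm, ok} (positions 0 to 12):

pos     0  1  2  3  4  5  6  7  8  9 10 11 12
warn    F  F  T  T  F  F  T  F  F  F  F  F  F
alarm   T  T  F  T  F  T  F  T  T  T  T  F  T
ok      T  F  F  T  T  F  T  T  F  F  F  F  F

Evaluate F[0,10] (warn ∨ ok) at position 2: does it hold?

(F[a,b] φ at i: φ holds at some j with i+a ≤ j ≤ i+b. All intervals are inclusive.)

True

Check (warn ∨ ok) at each j in [2,12]:
  j=2: true
  j=3: true
  j=4: true
  j=5: false
  j=6: true
  j=7: true
  j=8: false
  j=9: false
  j=10: false
  j=11: false
  j=12: false
Found at j=2 → formula holds.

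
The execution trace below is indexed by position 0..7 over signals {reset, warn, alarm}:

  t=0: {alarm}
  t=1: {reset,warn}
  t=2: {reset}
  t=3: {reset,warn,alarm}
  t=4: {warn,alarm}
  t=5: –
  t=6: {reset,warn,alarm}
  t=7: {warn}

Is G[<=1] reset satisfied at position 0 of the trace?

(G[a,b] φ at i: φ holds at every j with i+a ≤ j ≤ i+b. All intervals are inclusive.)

No

Check reset at every j in [0,1]:
  j=0: false
  j=1: true
Fails at j=0 → formula fails.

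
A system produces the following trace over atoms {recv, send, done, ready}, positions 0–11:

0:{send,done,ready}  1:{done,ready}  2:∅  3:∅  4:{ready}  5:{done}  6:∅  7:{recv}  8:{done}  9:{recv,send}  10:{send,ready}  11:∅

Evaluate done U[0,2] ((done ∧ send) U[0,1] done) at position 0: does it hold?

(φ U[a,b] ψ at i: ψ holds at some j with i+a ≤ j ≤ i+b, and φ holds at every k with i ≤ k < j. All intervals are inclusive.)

Need some j in [0,2] with ((done ∧ send) U[0,1] done), and done at every k in [0,j-1].
  j=0: ((done ∧ send) U[0,1] done) holds; no prefix to check → satisfied.

Yes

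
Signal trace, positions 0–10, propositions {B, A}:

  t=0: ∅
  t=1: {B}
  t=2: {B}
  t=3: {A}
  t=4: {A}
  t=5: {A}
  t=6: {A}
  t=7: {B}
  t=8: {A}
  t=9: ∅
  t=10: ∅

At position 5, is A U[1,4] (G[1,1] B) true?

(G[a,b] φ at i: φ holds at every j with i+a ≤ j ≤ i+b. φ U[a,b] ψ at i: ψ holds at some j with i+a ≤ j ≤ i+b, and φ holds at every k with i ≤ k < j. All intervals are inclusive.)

Yes

Need some j in [6,9] with G[1,1] B, and A at every k in [5,j-1].
  j=6: G[1,1] B holds; A holds at every k in [5,5] → satisfied.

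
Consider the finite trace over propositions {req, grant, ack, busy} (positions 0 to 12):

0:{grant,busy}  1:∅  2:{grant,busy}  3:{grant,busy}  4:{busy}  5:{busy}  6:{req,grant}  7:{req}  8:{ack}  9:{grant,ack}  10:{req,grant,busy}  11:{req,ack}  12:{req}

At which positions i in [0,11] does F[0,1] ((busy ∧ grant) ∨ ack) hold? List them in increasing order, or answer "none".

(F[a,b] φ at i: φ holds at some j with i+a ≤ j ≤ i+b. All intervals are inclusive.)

Evaluate at each i in [0,11]:
  i=0: ✓ (witness j=0)
  i=1: ✓ (witness j=2)
  i=2: ✓ (witness j=2)
  i=3: ✓ (witness j=3)
  i=4: ✗ (none in [4,5])
  i=5: ✗ (none in [5,6])
  i=6: ✗ (none in [6,7])
  i=7: ✓ (witness j=8)
  i=8: ✓ (witness j=8)
  i=9: ✓ (witness j=9)
  i=10: ✓ (witness j=10)
  i=11: ✓ (witness j=11)

0, 1, 2, 3, 7, 8, 9, 10, 11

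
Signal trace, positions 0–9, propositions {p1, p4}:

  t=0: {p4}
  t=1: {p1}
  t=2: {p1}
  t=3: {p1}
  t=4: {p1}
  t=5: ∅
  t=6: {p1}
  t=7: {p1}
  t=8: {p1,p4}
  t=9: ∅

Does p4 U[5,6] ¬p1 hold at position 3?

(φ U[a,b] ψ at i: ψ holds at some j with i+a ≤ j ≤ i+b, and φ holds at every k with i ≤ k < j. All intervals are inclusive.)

Need some j in [8,9] with ¬p1, and p4 at every k in [3,j-1].
  j=8: ¬p1 false.
  j=9: ¬p1 holds, but p4 fails at k=3 → not this j.
No j in the window works → until fails.

No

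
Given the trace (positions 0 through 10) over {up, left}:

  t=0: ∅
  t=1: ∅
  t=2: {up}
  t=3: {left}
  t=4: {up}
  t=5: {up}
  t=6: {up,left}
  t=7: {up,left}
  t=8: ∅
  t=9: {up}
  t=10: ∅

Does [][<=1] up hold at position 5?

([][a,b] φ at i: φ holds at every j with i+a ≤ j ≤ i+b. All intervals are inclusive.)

Check up at every j in [5,6]:
  j=5: true
  j=6: true
All positions satisfy it → formula holds.

Yes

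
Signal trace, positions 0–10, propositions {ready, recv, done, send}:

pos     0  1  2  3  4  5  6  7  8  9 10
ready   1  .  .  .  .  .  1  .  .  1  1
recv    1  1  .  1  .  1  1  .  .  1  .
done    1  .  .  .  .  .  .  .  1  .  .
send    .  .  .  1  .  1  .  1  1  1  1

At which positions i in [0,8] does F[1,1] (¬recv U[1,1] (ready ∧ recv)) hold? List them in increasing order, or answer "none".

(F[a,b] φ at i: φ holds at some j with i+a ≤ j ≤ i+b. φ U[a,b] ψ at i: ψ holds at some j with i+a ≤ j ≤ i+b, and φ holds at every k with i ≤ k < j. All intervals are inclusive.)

7

Evaluate at each i in [0,8]:
  i=0: ✗ (none in [1,1])
  i=1: ✗ (none in [2,2])
  i=2: ✗ (none in [3,3])
  i=3: ✗ (none in [4,4])
  i=4: ✗ (none in [5,5])
  i=5: ✗ (none in [6,6])
  i=6: ✗ (none in [7,7])
  i=7: ✓ (witness j=8)
  i=8: ✗ (none in [9,9])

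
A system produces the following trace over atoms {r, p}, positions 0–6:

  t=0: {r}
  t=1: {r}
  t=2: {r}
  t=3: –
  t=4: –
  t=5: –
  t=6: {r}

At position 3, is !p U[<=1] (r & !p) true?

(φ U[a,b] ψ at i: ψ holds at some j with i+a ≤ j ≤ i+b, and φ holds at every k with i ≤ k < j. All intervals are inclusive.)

No

Need some j in [3,4] with (r & !p), and !p at every k in [3,j-1].
  j=3: (r & !p) false.
  j=4: (r & !p) false.
No j in the window works → until fails.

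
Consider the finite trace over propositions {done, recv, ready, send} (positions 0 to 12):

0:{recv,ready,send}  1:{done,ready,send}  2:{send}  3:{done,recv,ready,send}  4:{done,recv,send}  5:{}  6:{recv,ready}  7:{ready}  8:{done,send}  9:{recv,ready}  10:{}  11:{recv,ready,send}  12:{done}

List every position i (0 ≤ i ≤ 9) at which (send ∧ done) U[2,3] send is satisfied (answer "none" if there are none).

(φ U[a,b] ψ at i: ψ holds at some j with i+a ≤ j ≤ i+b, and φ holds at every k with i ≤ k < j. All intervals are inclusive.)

Evaluate at each i in [0,9]:
  i=0: ✗ (lhs fails at k=0 before rhs at j=2)
  i=1: ✗ (lhs fails at k=2 before rhs at j=3)
  i=2: ✗ (lhs fails at k=2 before rhs at j=4)
  i=3: ✗ (no rhs in [5,6])
  i=4: ✗ (no rhs in [6,7])
  i=5: ✗ (lhs fails at k=5 before rhs at j=8)
  i=6: ✗ (lhs fails at k=6 before rhs at j=8)
  i=7: ✗ (no rhs in [9,10])
  i=8: ✗ (lhs fails at k=9 before rhs at j=11)
  i=9: ✗ (lhs fails at k=9 before rhs at j=11)

none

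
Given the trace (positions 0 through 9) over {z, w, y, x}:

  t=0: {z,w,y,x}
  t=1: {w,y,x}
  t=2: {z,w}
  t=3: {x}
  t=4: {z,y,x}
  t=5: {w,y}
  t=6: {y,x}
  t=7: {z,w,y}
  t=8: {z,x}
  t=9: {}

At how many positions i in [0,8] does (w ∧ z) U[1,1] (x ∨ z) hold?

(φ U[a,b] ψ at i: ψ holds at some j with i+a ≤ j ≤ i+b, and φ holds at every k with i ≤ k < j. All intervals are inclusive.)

Evaluate at each i in [0,8]:
  i=0: ✓ (rhs at j=1; lhs holds on [0,0])
  i=1: ✗ (lhs fails at k=1 before rhs at j=2)
  i=2: ✓ (rhs at j=3; lhs holds on [2,2])
  i=3: ✗ (lhs fails at k=3 before rhs at j=4)
  i=4: ✗ (no rhs in [5,5])
  i=5: ✗ (lhs fails at k=5 before rhs at j=6)
  i=6: ✗ (lhs fails at k=6 before rhs at j=7)
  i=7: ✓ (rhs at j=8; lhs holds on [7,7])
  i=8: ✗ (no rhs in [9,9])
Positions where it holds: {0, 2, 7} → 3.

3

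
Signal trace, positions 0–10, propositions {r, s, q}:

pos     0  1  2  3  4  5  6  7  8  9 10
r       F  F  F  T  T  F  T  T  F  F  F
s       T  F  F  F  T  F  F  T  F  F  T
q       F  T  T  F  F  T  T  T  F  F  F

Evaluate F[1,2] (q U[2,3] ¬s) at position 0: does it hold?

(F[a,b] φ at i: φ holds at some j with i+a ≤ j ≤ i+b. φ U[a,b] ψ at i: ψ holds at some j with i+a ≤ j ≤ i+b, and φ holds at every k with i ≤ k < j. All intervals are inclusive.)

Check (q U[2,3] ¬s) at each j in [1,2]:
  j=1: holds
  j=2: fails
Found at j=1 → formula holds.

True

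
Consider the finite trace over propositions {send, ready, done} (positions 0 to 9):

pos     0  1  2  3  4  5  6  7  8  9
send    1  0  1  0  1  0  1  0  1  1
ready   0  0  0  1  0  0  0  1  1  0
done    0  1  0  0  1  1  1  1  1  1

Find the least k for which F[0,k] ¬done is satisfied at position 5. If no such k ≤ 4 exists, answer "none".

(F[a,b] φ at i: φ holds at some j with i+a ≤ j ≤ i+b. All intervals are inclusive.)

Scan j = 5,6,… for ¬done:
  j=5: fails
  j=6: fails
  j=7: fails
  j=8: fails
  j=9: fails
No j in [5,9] satisfies it → none.

none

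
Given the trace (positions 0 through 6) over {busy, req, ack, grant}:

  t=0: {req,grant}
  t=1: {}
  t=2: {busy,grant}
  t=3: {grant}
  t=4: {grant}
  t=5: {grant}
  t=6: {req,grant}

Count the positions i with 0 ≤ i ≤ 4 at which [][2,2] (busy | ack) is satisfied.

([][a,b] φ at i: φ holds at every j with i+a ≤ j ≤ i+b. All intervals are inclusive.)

Evaluate at each i in [0,4]:
  i=0: ✓ (all of [2,2])
  i=1: ✗ (fails at j=3)
  i=2: ✗ (fails at j=4)
  i=3: ✗ (fails at j=5)
  i=4: ✗ (fails at j=6)
Positions where it holds: {0} → 1.

1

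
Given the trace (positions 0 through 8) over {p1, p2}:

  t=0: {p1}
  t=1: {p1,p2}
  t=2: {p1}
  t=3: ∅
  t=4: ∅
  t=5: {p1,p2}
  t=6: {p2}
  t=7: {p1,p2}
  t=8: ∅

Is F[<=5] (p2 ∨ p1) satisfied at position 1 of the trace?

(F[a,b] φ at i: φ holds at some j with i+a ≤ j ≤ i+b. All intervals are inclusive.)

Holds

Check (p2 ∨ p1) at each j in [1,6]:
  j=1: true
  j=2: true
  j=3: false
  j=4: false
  j=5: true
  j=6: true
Found at j=1 → formula holds.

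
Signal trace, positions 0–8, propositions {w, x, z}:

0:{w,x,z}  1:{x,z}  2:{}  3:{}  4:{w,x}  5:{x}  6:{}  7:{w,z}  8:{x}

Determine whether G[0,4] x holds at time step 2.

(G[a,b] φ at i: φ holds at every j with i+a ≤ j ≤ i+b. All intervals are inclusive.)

Check x at every j in [2,6]:
  j=2: false
  j=3: false
  j=4: true
  j=5: true
  j=6: false
Fails at j=2 → formula fails.

No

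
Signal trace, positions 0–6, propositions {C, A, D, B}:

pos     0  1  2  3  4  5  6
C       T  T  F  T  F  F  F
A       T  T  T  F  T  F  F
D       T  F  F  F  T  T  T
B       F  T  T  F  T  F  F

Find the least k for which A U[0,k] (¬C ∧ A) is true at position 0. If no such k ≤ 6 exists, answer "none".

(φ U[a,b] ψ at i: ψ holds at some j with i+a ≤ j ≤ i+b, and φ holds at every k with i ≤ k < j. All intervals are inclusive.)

2

Need earliest j ≥ 0 with (¬C ∧ A), and A at every k in [0,j-1].
  j=0: rhs fails.
  j=1: rhs fails.
  j=2: rhs holds; lhs holds on [0,1]. k = 2.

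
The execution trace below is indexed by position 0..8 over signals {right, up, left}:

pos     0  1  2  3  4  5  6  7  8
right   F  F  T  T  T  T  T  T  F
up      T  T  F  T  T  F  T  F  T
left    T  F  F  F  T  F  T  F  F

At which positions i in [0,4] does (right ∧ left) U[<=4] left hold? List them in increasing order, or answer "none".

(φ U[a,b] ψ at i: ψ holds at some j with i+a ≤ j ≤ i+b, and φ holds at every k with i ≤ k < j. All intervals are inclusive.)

0, 4

Evaluate at each i in [0,4]:
  i=0: ✓ (rhs at j=0)
  i=1: ✗ (lhs fails at k=1 before rhs at j=4)
  i=2: ✗ (lhs fails at k=2 before rhs at j=4)
  i=3: ✗ (lhs fails at k=3 before rhs at j=4)
  i=4: ✓ (rhs at j=4)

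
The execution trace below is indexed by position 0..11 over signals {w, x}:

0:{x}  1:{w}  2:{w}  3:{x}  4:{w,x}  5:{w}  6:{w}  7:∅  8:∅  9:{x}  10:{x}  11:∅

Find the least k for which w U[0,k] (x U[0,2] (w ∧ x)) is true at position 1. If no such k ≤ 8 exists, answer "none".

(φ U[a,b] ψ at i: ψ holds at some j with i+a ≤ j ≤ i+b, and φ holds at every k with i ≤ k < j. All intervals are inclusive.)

2

Need earliest j ≥ 1 with (x U[0,2] (w ∧ x)), and w at every k in [1,j-1].
  j=1: rhs fails.
  j=2: rhs fails.
  j=3: rhs holds; lhs holds on [1,2]. k = 2.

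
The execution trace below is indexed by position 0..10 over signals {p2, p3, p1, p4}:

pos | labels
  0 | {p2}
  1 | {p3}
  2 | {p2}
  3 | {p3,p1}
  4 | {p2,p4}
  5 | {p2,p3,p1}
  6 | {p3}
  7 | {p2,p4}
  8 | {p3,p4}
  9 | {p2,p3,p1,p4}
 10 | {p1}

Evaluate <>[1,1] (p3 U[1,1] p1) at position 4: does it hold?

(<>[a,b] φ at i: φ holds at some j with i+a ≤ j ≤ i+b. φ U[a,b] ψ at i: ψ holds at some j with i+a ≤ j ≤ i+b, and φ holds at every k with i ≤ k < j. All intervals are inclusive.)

False

Check (p3 U[1,1] p1) at each j in [5,5]:
  j=5: fails
No position in the window satisfies it → formula fails.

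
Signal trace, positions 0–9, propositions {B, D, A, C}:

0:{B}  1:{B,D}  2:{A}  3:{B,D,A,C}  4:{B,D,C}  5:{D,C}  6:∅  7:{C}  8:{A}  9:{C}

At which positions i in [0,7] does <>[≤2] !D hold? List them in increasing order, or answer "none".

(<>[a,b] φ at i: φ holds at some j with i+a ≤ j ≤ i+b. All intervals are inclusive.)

0, 1, 2, 4, 5, 6, 7

Evaluate at each i in [0,7]:
  i=0: ✓ (witness j=0)
  i=1: ✓ (witness j=2)
  i=2: ✓ (witness j=2)
  i=3: ✗ (none in [3,5])
  i=4: ✓ (witness j=6)
  i=5: ✓ (witness j=6)
  i=6: ✓ (witness j=6)
  i=7: ✓ (witness j=7)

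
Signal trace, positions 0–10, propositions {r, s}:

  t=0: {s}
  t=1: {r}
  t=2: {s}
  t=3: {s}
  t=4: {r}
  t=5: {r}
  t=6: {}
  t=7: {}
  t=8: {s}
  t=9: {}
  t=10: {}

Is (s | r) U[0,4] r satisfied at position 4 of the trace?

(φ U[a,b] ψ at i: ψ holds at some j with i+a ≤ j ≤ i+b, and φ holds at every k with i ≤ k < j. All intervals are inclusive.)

Need some j in [4,8] with r, and (s | r) at every k in [4,j-1].
  j=4: r holds; no prefix to check → satisfied.

Holds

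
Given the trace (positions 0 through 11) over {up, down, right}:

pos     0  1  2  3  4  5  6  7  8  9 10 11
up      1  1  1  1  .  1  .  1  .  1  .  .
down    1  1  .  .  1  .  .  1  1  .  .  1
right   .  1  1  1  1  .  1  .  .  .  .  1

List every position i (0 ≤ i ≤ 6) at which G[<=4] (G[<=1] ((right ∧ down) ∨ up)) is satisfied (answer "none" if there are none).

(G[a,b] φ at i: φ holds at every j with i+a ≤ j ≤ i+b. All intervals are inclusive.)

0

Evaluate at each i in [0,6]:
  i=0: ✓ (all of [0,4])
  i=1: ✗ (fails at j=5)
  i=2: ✗ (fails at j=5)
  i=3: ✗ (fails at j=5)
  i=4: ✗ (fails at j=5)
  i=5: ✗ (fails at j=5)
  i=6: ✗ (fails at j=6)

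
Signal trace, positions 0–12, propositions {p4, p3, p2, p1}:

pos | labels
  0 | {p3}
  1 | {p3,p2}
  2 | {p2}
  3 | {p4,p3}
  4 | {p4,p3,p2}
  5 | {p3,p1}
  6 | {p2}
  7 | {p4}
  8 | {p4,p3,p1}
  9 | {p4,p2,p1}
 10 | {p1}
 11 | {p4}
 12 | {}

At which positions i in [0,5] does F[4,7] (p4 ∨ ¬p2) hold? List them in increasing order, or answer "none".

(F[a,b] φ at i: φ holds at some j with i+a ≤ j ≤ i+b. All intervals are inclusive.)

0, 1, 2, 3, 4, 5

Evaluate at each i in [0,5]:
  i=0: ✓ (witness j=4)
  i=1: ✓ (witness j=5)
  i=2: ✓ (witness j=7)
  i=3: ✓ (witness j=7)
  i=4: ✓ (witness j=8)
  i=5: ✓ (witness j=9)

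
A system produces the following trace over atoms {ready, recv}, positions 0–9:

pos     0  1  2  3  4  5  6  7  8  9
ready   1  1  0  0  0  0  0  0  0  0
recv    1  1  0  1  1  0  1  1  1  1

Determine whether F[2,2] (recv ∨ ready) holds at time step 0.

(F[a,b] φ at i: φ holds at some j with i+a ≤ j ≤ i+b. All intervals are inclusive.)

Check (recv ∨ ready) at each j in [2,2]:
  j=2: false
No position in the window satisfies it → formula fails.

False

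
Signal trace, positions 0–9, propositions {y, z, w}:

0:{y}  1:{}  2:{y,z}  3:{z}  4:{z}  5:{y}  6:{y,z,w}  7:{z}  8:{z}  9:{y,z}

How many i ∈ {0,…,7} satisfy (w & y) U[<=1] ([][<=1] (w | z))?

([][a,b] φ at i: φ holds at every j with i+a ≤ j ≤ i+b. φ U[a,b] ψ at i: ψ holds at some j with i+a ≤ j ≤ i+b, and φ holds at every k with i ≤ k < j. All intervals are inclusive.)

Evaluate at each i in [0,7]:
  i=0: ✗ (no rhs in [0,1])
  i=1: ✗ (lhs fails at k=1 before rhs at j=2)
  i=2: ✓ (rhs at j=2)
  i=3: ✓ (rhs at j=3)
  i=4: ✗ (no rhs in [4,5])
  i=5: ✗ (lhs fails at k=5 before rhs at j=6)
  i=6: ✓ (rhs at j=6)
  i=7: ✓ (rhs at j=7)
Positions where it holds: {2, 3, 6, 7} → 4.

4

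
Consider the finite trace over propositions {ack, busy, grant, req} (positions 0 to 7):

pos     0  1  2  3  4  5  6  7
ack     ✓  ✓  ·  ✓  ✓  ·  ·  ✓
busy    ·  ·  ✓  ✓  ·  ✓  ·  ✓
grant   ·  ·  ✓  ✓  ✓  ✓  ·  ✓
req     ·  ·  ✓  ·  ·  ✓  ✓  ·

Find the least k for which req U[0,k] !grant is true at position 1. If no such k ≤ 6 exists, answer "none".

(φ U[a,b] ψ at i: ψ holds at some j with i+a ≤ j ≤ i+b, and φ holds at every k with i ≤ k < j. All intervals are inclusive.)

Need earliest j ≥ 1 with !grant, and req at every k in [1,j-1].
  j=1: rhs holds (empty prefix). k = 0.

0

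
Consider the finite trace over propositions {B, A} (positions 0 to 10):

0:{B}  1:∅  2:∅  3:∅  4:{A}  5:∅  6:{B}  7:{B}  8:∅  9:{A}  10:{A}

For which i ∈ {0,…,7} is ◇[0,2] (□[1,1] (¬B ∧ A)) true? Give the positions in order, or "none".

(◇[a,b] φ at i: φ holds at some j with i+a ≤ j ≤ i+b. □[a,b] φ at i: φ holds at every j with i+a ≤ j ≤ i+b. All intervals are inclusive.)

1, 2, 3, 6, 7

Evaluate at each i in [0,7]:
  i=0: ✗ (none in [0,2])
  i=1: ✓ (witness j=3)
  i=2: ✓ (witness j=3)
  i=3: ✓ (witness j=3)
  i=4: ✗ (none in [4,6])
  i=5: ✗ (none in [5,7])
  i=6: ✓ (witness j=8)
  i=7: ✓ (witness j=8)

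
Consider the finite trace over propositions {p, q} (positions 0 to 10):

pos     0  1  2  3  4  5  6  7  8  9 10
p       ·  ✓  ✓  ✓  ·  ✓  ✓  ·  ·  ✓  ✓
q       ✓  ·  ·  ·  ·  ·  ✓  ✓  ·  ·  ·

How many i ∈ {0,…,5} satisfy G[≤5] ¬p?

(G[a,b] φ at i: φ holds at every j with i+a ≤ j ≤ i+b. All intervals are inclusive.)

0

Evaluate at each i in [0,5]:
  i=0: ✗ (fails at j=1)
  i=1: ✗ (fails at j=1)
  i=2: ✗ (fails at j=2)
  i=3: ✗ (fails at j=3)
  i=4: ✗ (fails at j=5)
  i=5: ✗ (fails at j=5)
Positions where it holds: {} → 0.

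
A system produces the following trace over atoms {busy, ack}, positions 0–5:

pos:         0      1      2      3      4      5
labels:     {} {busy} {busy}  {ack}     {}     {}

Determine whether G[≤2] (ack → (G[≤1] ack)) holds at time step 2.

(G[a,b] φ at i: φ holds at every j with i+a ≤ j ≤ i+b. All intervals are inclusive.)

No

Check (ack → (G[≤1] ack)) at every j in [2,4]:
  j=2: antecedent false → ✓
  j=3: antecedent true; consequent fails at 4 → ✗
  j=4: antecedent false → ✓
Fails at j=3 → formula fails.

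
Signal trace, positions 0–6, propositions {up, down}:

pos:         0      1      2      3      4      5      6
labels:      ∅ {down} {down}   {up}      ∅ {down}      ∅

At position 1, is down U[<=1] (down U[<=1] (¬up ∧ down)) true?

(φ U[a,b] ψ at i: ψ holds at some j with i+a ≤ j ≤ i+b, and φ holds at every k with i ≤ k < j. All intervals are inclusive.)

True

Need some j in [1,2] with (down U[<=1] (¬up ∧ down)), and down at every k in [1,j-1].
  j=1: (down U[<=1] (¬up ∧ down)) holds; no prefix to check → satisfied.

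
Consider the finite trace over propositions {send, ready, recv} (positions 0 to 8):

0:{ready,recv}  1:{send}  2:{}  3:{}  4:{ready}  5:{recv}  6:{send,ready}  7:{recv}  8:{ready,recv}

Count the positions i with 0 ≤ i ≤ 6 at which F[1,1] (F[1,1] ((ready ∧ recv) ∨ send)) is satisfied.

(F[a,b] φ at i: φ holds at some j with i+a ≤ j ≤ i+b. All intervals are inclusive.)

Evaluate at each i in [0,6]:
  i=0: ✗ (none in [1,1])
  i=1: ✗ (none in [2,2])
  i=2: ✗ (none in [3,3])
  i=3: ✗ (none in [4,4])
  i=4: ✓ (witness j=5)
  i=5: ✗ (none in [6,6])
  i=6: ✓ (witness j=7)
Positions where it holds: {4, 6} → 2.

2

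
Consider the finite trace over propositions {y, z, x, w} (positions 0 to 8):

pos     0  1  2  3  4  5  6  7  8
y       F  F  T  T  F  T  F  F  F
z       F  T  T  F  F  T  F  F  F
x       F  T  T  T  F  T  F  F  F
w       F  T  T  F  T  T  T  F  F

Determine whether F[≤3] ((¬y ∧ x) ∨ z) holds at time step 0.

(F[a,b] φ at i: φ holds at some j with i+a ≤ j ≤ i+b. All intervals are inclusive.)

True

Check ((¬y ∧ x) ∨ z) at each j in [0,3]:
  j=0: false
  j=1: true
  j=2: true
  j=3: false
Found at j=1 → formula holds.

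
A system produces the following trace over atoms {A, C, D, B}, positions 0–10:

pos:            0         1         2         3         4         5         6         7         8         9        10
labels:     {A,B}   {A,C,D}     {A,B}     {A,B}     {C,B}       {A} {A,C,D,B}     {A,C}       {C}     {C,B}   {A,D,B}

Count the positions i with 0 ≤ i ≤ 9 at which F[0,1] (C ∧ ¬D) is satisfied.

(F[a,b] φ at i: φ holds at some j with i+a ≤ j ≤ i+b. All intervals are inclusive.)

6

Evaluate at each i in [0,9]:
  i=0: ✗ (none in [0,1])
  i=1: ✗ (none in [1,2])
  i=2: ✗ (none in [2,3])
  i=3: ✓ (witness j=4)
  i=4: ✓ (witness j=4)
  i=5: ✗ (none in [5,6])
  i=6: ✓ (witness j=7)
  i=7: ✓ (witness j=7)
  i=8: ✓ (witness j=8)
  i=9: ✓ (witness j=9)
Positions where it holds: {3, 4, 6, 7, 8, 9} → 6.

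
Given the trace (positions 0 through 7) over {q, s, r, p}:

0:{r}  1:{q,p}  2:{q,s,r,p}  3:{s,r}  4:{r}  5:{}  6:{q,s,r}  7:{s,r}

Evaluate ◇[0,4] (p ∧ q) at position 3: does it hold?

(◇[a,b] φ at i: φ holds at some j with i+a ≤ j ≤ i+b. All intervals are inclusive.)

False

Check (p ∧ q) at each j in [3,7]:
  j=3: false
  j=4: false
  j=5: false
  j=6: false
  j=7: false
No position in the window satisfies it → formula fails.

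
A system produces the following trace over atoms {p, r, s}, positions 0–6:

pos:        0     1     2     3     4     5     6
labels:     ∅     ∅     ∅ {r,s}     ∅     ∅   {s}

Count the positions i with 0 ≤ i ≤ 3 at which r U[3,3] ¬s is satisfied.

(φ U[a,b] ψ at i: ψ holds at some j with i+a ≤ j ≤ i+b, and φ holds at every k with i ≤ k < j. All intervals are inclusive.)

Evaluate at each i in [0,3]:
  i=0: ✗ (no rhs in [3,3])
  i=1: ✗ (lhs fails at k=1 before rhs at j=4)
  i=2: ✗ (lhs fails at k=2 before rhs at j=5)
  i=3: ✗ (no rhs in [6,6])
Positions where it holds: {} → 0.

0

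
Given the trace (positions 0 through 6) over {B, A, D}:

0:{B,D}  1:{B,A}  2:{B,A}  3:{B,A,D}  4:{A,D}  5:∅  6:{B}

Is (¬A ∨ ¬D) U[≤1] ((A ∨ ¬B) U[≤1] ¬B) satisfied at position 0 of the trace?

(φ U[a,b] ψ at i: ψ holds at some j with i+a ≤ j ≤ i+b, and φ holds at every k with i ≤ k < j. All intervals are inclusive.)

False

Need some j in [0,1] with ((A ∨ ¬B) U[≤1] ¬B), and (¬A ∨ ¬D) at every k in [0,j-1].
  j=0: ((A ∨ ¬B) U[≤1] ¬B) — fails.
  j=1: ((A ∨ ¬B) U[≤1] ¬B) — fails.
No j in the window works → until fails.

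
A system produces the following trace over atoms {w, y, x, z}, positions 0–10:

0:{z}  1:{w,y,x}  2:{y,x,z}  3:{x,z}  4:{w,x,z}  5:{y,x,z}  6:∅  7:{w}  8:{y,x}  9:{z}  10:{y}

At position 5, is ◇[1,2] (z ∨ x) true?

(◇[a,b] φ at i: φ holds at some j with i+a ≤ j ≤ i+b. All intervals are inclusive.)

Check (z ∨ x) at each j in [6,7]:
  j=6: false
  j=7: false
No position in the window satisfies it → formula fails.

Does not hold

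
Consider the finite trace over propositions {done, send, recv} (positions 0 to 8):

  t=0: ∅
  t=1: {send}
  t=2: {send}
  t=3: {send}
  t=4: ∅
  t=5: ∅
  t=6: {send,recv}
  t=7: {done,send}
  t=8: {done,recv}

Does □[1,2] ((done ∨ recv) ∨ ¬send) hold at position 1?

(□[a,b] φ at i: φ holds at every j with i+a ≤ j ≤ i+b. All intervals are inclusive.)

No

Check ((done ∨ recv) ∨ ¬send) at every j in [2,3]:
  j=2: false
  j=3: false
Fails at j=2 → formula fails.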